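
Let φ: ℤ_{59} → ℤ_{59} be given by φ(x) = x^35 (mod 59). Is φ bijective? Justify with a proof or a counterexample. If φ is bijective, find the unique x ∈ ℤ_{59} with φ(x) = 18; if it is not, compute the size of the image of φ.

Since 59 is prime, the nonzero elements of ℤ_{59} form a cyclic group of order 58.
As gcd(35, 58) = 1, raising to the 35th power is a bijection on this group: if s^35 ≡ t^35 then (st^{−1})^35 = 1, and the only element of order dividing gcd(35, 58) = 1 is 1, so s = t.
With φ(0) = 0 this makes φ injective on all of ℤ_{59}, hence bijective (finite equal-size domain and codomain). In particular φ is bijective.
Since φ is bijective, we find the preimage of 18. The inverse of x ↦ x^35 on (ℤ_{59})^× is x ↦ x^5, because 35·5 = 175 = 3·58 + 1 ≡ 1 (mod 58) and x^{58} = 1 for x ≠ 0 (Fermat). So φ⁻¹(18) = 18^5 mod 59.
Repeated squaring mod 59: 18^1 ≡ 18, 18^2 ≡ 18² = 324 ≡ 29, 18^4 ≡ 29² = 841 ≡ 15. Since 5 = 4 + 1, 18^5 ≡ 15·18: 15·18 = 270 ≡ 34. So 18^5 ≡ 34 (mod 59).
Hence φ⁻¹(18) = 34.

34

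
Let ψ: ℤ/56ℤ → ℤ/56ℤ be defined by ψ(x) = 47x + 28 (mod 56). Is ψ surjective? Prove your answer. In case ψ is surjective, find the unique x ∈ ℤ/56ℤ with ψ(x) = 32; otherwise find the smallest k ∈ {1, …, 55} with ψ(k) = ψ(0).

Recall: ψ is surjective if every y in the codomain equals ψ(x) for some x in the domain.
Since gcd(47, 56) = 1, 47 is invertible modulo 56. Euclid's algorithm: 56 = 1·47 + 9, 47 = 5·9 + 2, 9 = 4·2 + 1; back-substituting gives 1 = 31·47 − 26·56, so 47⁻¹ ≡ 31 (mod 56).
Then y ↦ 31(y − 28) is a two-sided inverse to ψ, so every y ∈ ℤ/56ℤ has a preimage.
So ψ is surjective.
Since ψ is surjective, we find ψ⁻¹(32): we need 47x ≡ 32 − 28 ≡ 4 (mod 56). Using 47⁻¹ = 31: x ≡ 31·4 = 124 = 2·56 + 12, so x = 12.
Check: ψ(12) = 47·12 + 28 = 592 = 10·56 + 32 ≡ 32 (mod 56).

12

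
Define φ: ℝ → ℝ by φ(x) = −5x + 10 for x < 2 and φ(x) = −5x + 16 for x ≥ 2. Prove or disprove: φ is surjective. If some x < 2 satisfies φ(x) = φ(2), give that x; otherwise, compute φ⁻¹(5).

4/5

Both pieces are strictly decreasing (slopes −5 and −5), so each is injective on its own interval.
The left piece maps (−∞, 2) onto (0, ∞); the right piece maps [2, ∞) onto (−∞, 6].
The union (0, ∞) ∪ (−∞, 6] covers ℝ, so φ is surjective.
For the follow-up: the images overlap, so an x < 2 with φ(x) = φ(2) exists. φ(2) = 6; solving −5x + 10 = 6 for x < 2 gives x = (6 − 10)/(−5) = 4/5.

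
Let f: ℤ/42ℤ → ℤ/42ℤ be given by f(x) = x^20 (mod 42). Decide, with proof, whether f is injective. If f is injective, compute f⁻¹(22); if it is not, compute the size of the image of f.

f(4): Repeated squaring mod 42: 4^1 ≡ 4, 4^2 ≡ 4² = 16, 4^4 ≡ 16² = 256 ≡ 4, 4^8 ≡ 4² = 16, 4^16 ≡ 16² = 256 ≡ 4. Since 20 = 16 + 4, 4^20 ≡ 4·4: 4·4 = 16. So 4^20 ≡ 16 (mod 42).
f(10): Repeated squaring mod 42: 10^1 ≡ 10, 10^2 ≡ 10² = 100 ≡ 16, 10^4 ≡ 16² = 256 ≡ 4, 10^8 ≡ 4² = 16, 10^16 ≡ 16² = 256 ≡ 4. Since 20 = 16 + 4, 10^20 ≡ 4·4: 4·4 = 16. So 10^20 ≡ 16 (mod 42).
So f(4) = f(10) = 16 while 4 ≠ 10, thus f is not injective.
Since f is not injective, we determine |image(f)|. Computing x^20 mod 42 for each x (by repeated squaring, reducing mod 42 at every step), the values f(0), f(1), …, f(41) are: 0, 1, 4, 9, 16, 25, 36, 7, 22, 39, 16, 37, 18, 1, 28, 15, 4, 37, 30, 25, 22, 21, 22, 25, 30, 37, 4, 15, 28, 1, 18, 37, 16, 39, 22, 7, 36, 25, 16, 9, 4, 1.
The distinct values are {0, 1, 4, 7, 9, 15, 16, 18, 21, 22, 25, 28, 30, 36, 37, 39}; there are 16 of them.

16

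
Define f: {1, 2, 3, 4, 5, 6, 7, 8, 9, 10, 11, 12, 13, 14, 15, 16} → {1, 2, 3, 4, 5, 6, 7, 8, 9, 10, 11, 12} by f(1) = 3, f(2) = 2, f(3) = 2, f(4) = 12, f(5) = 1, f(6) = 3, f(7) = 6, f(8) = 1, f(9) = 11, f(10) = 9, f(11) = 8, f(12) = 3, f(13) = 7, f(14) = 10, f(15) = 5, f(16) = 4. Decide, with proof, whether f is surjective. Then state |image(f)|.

12

Every element of the codomain has a preimage: 1 = f(5), 2 = f(2), 3 = f(1), 4 = f(16), 5 = f(15), 6 = f(7), 7 = f(13), 8 = f(11), 9 = f(10), 10 = f(14), 11 = f(9), 12 = f(4).
So f is surjective.
The image of f is {1, 2, 3, 4, 5, 6, 7, 8, 9, 10, 11, 12}, which has 12 elements.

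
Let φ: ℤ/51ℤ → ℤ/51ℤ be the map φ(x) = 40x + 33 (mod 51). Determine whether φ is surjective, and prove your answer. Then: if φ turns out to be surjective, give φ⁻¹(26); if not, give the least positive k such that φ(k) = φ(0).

Since gcd(40, 51) = 1, 40 is invertible modulo 51. Euclid's algorithm: 51 = 1·40 + 11, 40 = 3·11 + 7, 11 = 1·7 + 4, 7 = 1·4 + 3, 4 = 1·3 + 1; back-substituting gives 1 = 37·40 − 29·51, so 40⁻¹ ≡ 37 (mod 51).
For any y ∈ ℤ/51ℤ, x = 37(y − 33) mod 51 satisfies φ(x) = 40·37(y − 33) + 33 ≡ y (since 40·37 ≡ 1 mod 51). So every y has a preimage.
So φ is surjective.
Since φ is surjective, we find φ⁻¹(26): we need 40x ≡ 26 − 33 ≡ 44 (mod 51). Using 40⁻¹ = 37: x ≡ 37·44 = 1628 = 31·51 + 47, so x = 47.
Check: φ(47) = 40·47 + 33 = 1913 = 37·51 + 26 ≡ 26 (mod 51).

47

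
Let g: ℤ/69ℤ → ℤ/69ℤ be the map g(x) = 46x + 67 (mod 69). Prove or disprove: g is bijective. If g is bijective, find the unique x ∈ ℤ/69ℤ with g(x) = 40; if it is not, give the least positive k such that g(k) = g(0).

3

By definition, g is injective when g(x_1) = g(x_2) forces x_1 = x_2.
We have gcd(46, 69) = 23 > 1. Taking x_1 = 0 and x_2 = 3: g(0) = 67 and g(3) = 46·3 + 67 = 205 ≡ 67 (mod 69).
So g(0) = g(3) while 0 ≠ 3, therefore g is not injective, hence not bijective.
Since g is not bijective, we find the least positive k with g(k) = g(0): this means 46k ≡ 0 (mod 69), i.e. 69 ∣ 46k. Since gcd(46, 69) = 23, dividing through by 23 this holds exactly when 3 ∣ 2k, and as gcd(2, 3) = 1, exactly when 3 ∣ k.
The smallest positive such k is 3.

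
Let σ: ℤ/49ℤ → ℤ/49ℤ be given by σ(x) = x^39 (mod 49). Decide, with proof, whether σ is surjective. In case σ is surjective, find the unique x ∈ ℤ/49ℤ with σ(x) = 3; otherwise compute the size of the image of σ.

σ(3): Repeated squaring mod 49: 3^1 ≡ 3, 3^2 ≡ 3² = 9, 3^4 ≡ 9² = 81 ≡ 32, 3^8 ≡ 32² = 1024 ≡ 44, 3^16 ≡ 44² = 1936 ≡ 25, 3^32 ≡ 25² = 625 ≡ 37. Since 39 = 32 + 4 + 2 + 1, 3^39 ≡ 37·32·9·3: 37·32 = 1184 ≡ 8, then 8·9 = 72 ≡ 23, then 23·3 = 69 ≡ 20. So 3^39 ≡ 20 (mod 49).
σ(5): Repeated squaring mod 49: 5^1 ≡ 5, 5^2 ≡ 5² = 25, 5^4 ≡ 25² = 625 ≡ 37, 5^8 ≡ 37² = 1369 ≡ 46, 5^16 ≡ 46² = 2116 ≡ 9, 5^32 ≡ 9² = 81 ≡ 32. Since 39 = 32 + 4 + 2 + 1, 5^39 ≡ 32·37·25·5: 32·37 = 1184 ≡ 8, then 8·25 = 200 ≡ 4, then 4·5 = 20. So 5^39 ≡ 20 (mod 49).
So σ(3) = σ(5) = 20 while 3 ≠ 5, therefore σ is not injective.
A non-injective map from the 49-element set ℤ/49ℤ to itself takes at most 48 distinct values, so it cannot be surjective. Therefore σ is not surjective.
Since σ is not surjective, we determine |image(σ)|. Computing x^39 mod 49 for each x (by repeated squaring, reducing mod 49 at every step), the values σ(0), σ(1), …, σ(48) are: 0, 1, 43, 20, 36, 20, 27, 0, 29, 8, 27, 43, 34, 6, 0, 8, 22, 34, 1, 48, 34, 0, 36, 36, 41, 8, 13, 13, 0, 15, 1, 48, 15, 27, 41, 0, 43, 15, 6, 22, 41, 20, 0, 22, 29, 13, 29, 6, 48.
The distinct values are {0, 1, 6, 8, 13, 15, 20, 22, 27, 29, 34, 36, 41, 43, 48}; there are 15 of them.

15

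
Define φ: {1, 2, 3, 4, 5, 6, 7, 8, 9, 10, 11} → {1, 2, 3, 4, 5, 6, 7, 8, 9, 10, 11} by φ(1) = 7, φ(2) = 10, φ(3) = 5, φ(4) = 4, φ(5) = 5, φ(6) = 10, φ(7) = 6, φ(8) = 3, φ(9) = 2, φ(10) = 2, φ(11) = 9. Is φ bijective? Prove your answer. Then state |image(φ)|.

8

φ(3) = 5 = φ(5) with 3 ≠ 5, so φ is not injective, hence not bijective.
The image of φ is {2, 3, 4, 5, 6, 7, 9, 10}, which has 8 elements.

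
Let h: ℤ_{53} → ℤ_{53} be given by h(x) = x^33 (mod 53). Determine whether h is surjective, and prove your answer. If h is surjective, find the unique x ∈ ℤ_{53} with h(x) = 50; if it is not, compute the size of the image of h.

Since 53 is prime, the nonzero elements of ℤ_{53} form a cyclic group of order 52.
As gcd(33, 52) = 1, raising to the 33rd power is a bijection on this group: if a^33 ≡ b^33 then (ab^{−1})^33 = 1, and the only element of order dividing gcd(33, 52) = 1 is 1, so a = b.
With h(0) = 0 this makes h injective on all of ℤ_{53}, hence bijective (finite equal-size domain and codomain). In particular h is surjective.
Since h is surjective, we find the preimage of 50. The inverse of x ↦ x^33 on (ℤ_{53})^× is x ↦ x^41, because 33·41 = 1353 = 26·52 + 1 ≡ 1 (mod 52) and x^{52} = 1 for x ≠ 0 (Fermat). So h⁻¹(50) = 50^41 mod 53.
Repeated squaring mod 53: 50^1 ≡ 50, 50^2 ≡ 50² = 2500 ≡ 9, 50^4 ≡ 9² = 81 ≡ 28, 50^8 ≡ 28² = 784 ≡ 42, 50^16 ≡ 42² = 1764 ≡ 15, 50^32 ≡ 15² = 225 ≡ 13. Since 41 = 32 + 8 + 1, 50^41 ≡ 13·42·50: 13·42 = 546 ≡ 16, then 16·50 = 800 ≡ 5. So 50^41 ≡ 5 (mod 53).
Hence h⁻¹(50) = 5.

5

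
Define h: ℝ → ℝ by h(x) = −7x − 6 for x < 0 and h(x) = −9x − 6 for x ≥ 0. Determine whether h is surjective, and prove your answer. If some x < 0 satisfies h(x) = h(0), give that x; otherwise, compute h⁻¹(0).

-6/7

Both pieces are strictly decreasing (slopes −7 and −9), so each is injective on its own interval.
The left piece maps (−∞, 0) onto (−6, ∞); the right piece maps [0, ∞) onto (−∞, −6].
These images together cover ℝ, so h is surjective.
Because the two images are disjoint, no x < 0 has h(x) = h(0), so we compute h⁻¹(0): 0 lies in (−6, ∞), so solve −7x − 6 = 0: x = (0 + 6)/(−7) = −6/7.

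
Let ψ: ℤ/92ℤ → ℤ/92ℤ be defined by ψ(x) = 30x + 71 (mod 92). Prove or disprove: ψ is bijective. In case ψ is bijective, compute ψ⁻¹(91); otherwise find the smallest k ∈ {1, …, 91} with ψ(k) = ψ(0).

By definition, ψ is injective if ψ(u) = ψ(v) implies u = v.
We have gcd(30, 92) = 2 > 1. Taking u = 0 and v = 46: ψ(0) = 71 and ψ(46) = 30·46 + 71 = 1451 ≡ 71 (mod 92).
So ψ(0) = ψ(46) while 0 ≠ 46, therefore ψ is not injective, hence not bijective.
Since ψ is not bijective, we find the least positive k with ψ(k) = ψ(0): this means 30k ≡ 0 (mod 92), i.e. 92 ∣ 30k. Since gcd(30, 92) = 2, dividing through by 2 this holds exactly when 46 ∣ 15k, and as gcd(15, 46) = 1, exactly when 46 ∣ k.
The smallest positive such k is 46.

46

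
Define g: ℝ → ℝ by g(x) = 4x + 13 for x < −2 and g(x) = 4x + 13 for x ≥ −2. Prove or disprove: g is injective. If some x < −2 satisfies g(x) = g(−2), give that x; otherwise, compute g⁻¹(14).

1/4

Both pieces are strictly increasing (slopes 4 and 4), so each is injective on its own interval.
The left piece maps (−∞, −2) onto (−∞, 5); the right piece maps [−2, ∞) onto [5, ∞).
These images are disjoint, so no value is attained by both pieces. So g is injective.
Because the two images are disjoint, no x < −2 has g(x) = g(−2), so we compute g⁻¹(14): 14 lies in [5, ∞), so solve 4x + 13 = 14: x = (14 − 13)/4 = 1/4.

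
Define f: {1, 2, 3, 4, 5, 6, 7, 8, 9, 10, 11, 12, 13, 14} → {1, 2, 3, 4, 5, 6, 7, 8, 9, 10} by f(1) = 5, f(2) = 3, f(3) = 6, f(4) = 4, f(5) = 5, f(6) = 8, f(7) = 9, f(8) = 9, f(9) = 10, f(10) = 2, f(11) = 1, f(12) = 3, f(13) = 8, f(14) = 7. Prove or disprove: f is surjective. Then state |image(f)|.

Every element of the codomain has a preimage: 1 = f(11), 2 = f(10), 3 = f(2), 4 = f(4), 5 = f(1), 6 = f(3), 7 = f(14), 8 = f(6), 9 = f(7), 10 = f(9).
Thus f is surjective.
The image of f is {1, 2, 3, 4, 5, 6, 7, 8, 9, 10}, which has 10 elements.

10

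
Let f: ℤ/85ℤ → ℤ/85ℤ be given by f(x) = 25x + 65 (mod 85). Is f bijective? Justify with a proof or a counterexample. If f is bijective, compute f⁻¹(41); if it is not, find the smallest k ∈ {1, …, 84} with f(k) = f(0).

We have gcd(25, 85) = 5 > 1. Taking s = 0 and t = 17: f(0) = 65 and f(17) = 25·17 + 65 = 490 ≡ 65 (mod 85).
So f(0) = f(17) while 0 ≠ 17, so f is not injective, hence not bijective.
Since f is not bijective, we find the least positive k with f(k) = f(0): this means 25k ≡ 0 (mod 85), i.e. 85 ∣ 25k. Since gcd(25, 85) = 5, dividing through by 5 this holds exactly when 17 ∣ 5k, and as gcd(5, 17) = 1, exactly when 17 ∣ k.
The smallest positive such k is 17.

17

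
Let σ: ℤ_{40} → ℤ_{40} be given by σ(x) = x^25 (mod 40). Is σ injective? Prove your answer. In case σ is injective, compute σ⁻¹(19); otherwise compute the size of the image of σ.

25

σ(0) = 0^25 = 0.
σ(10): Repeated squaring mod 40: 10^1 ≡ 10, 10^2 ≡ 10² = 100 ≡ 20, 10^4 ≡ 20² = 400 ≡ 0, 10^8 ≡ 0² = 0, 10^16 ≡ 0² = 0. Since 25 = 16 + 8 + 1, 10^25 ≡ 0·0·10: 0·0 = 0, then 0·10 = 0. So 10^25 ≡ 0 (mod 40).
So σ(0) = σ(10) = 0 while 0 ≠ 10, hence σ is not injective.
Since σ is not injective, we determine |image(σ)|. Computing x^25 mod 40 for each x (by repeated squaring, reducing mod 40 at every step), the values σ(0), σ(1), …, σ(39) are: 0, 1, 32, 3, 24, 5, 16, 7, 8, 9, 0, 11, 32, 13, 24, 15, 16, 17, 8, 19, 0, 21, 32, 23, 24, 25, 16, 27, 8, 29, 0, 31, 32, 33, 24, 35, 16, 37, 8, 39.
The distinct values are {0, 1, 3, 5, 7, 8, 9, 11, 13, 15, 16, 17, 19, 21, 23, 24, 25, 27, 29, 31, 32, 33, 35, 37, 39}; there are 25 of them.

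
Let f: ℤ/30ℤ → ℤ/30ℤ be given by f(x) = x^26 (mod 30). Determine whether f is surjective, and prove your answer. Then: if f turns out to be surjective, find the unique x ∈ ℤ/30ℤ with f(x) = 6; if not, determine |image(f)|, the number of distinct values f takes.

f(2): Repeated squaring mod 30: 2^1 ≡ 2, 2^2 ≡ 2² = 4, 2^4 ≡ 4² = 16, 2^8 ≡ 16² = 256 ≡ 16, 2^16 ≡ 16² = 256 ≡ 16. Since 26 = 16 + 8 + 2, 2^26 ≡ 16·16·4: 16·16 = 256 ≡ 16, then 16·4 = 64 ≡ 4. So 2^26 ≡ 4 (mod 30).
f(8): Repeated squaring mod 30: 8^1 ≡ 8, 8^2 ≡ 8² = 64 ≡ 4, 8^4 ≡ 4² = 16, 8^8 ≡ 16² = 256 ≡ 16, 8^16 ≡ 16² = 256 ≡ 16. Since 26 = 16 + 8 + 2, 8^26 ≡ 16·16·4: 16·16 = 256 ≡ 16, then 16·4 = 64 ≡ 4. So 8^26 ≡ 4 (mod 30).
So f(2) = f(8) = 4 while 2 ≠ 8, therefore f is not injective.
A non-injective map from the 30-element set ℤ/30ℤ to itself takes at most 29 distinct values, so it cannot be surjective. So f is not surjective.
Since f is not surjective, we determine |image(f)|. Computing x^26 mod 30 for each x (by repeated squaring, reducing mod 30 at every step), the values f(0), f(1), …, f(29) are: 0, 1, 4, 9, 16, 25, 6, 19, 4, 21, 10, 1, 24, 19, 16, 15, 16, 19, 24, 1, 10, 21, 4, 19, 6, 25, 16, 9, 4, 1.
The distinct values are {0, 1, 4, 6, 9, 10, 15, 16, 19, 21, 24, 25}; there are 12 of them.

12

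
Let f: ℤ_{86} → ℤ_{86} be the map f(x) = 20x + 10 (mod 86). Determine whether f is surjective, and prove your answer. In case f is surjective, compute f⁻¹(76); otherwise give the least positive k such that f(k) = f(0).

43

Since gcd(20, 86) = 2, we have 20x ≡ 0 (mod 2) for all x, so f(x) ≡ 0 (mod 2).
But 1 ≢ 0 (mod 2), so 1 ∈ ℤ_{86} has no preimage. So f is not surjective.
Since f is not surjective, we find the least positive k with f(k) = f(0): this means 20k ≡ 0 (mod 86), i.e. 86 ∣ 20k. Since gcd(20, 86) = 2, dividing through by 2 this holds exactly when 43 ∣ 10k, and as gcd(10, 43) = 1, exactly when 43 ∣ k.
The smallest positive such k is 43.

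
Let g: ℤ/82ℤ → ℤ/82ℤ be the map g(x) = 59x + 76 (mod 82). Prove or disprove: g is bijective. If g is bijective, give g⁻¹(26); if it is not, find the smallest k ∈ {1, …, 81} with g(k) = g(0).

20

Suppose g(x_1) = g(x_2) in ℤ/82ℤ. Then 59x_1 + 76 ≡ 59x_2 + 76 (mod 82), hence 59(x_1 − x_2) ≡ 0 (mod 82).
Since gcd(59, 82) = 1, 59 is invertible modulo 82, hence x_1 − x_2 ≡ 0 (mod 82), i.e. x_1 = x_2.
We now compute 59⁻¹ mod 82 explicitly. Euclid's algorithm: 82 = 1·59 + 23, 59 = 2·23 + 13, 23 = 1·13 + 10, 13 = 1·10 + 3, 10 = 3·3 + 1; back-substituting gives 1 = 57·59 − 41·82, so 59⁻¹ ≡ 57 (mod 82).
Then y ↦ 57(y − 76) is a two-sided inverse to g, so every y ∈ ℤ/82ℤ has a preimage.
Hence g is bijective.
Since g is bijective, we find g⁻¹(26): we need 59x ≡ 26 − 76 ≡ 32 (mod 82). Using 59⁻¹ = 57: x ≡ 57·32 = 1824 = 22·82 + 20, so x = 20.
Check: g(20) = 59·20 + 76 = 1256 = 15·82 + 26 ≡ 26 (mod 82).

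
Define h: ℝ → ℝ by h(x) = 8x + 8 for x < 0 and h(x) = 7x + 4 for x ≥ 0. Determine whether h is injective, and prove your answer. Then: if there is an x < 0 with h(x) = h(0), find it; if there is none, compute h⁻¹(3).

-1/2

Both pieces are strictly increasing (slopes 8 and 7), so each is injective on its own interval.
The left piece maps (−∞, 0) onto (−∞, 8); the right piece maps [0, ∞) onto [4, ∞).
These images overlap. In particular h(0) = 4 (right piece), and solving 8x + 8 = 4 on the left piece gives x = −1/2 < 0.
So h(−1/2) = h(0) with −1/2 ≠ 0, and h is not injective. This x = −1/2 is the requested value below 0.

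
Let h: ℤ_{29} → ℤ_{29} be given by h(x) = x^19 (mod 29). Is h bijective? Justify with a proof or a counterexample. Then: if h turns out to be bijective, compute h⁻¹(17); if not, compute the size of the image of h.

12

Since 29 is prime, the nonzero elements of ℤ_{29} form a cyclic group of order 28.
As gcd(19, 28) = 1, raising to the 19th power is a bijection on this group: if a^19 ≡ b^19 then (ab^{−1})^19 = 1, and the only element of order dividing gcd(19, 28) = 1 is 1, so a = b.
With h(0) = 0 this makes h injective on all of ℤ_{29}, hence bijective (finite equal-size domain and codomain). In particular h is bijective.
Since h is bijective, we find the preimage of 17. The inverse of x ↦ x^19 on (ℤ_{29})^× is x ↦ x^3, because 19·3 = 57 = 2·28 + 1 ≡ 1 (mod 28) and x^{28} = 1 for x ≠ 0 (Fermat). So h⁻¹(17) = 17^3 mod 29.
Repeated squaring mod 29: 17^1 ≡ 17, 17^2 ≡ 17² = 289 ≡ 28. Since 3 = 2 + 1, 17^3 ≡ 28·17: 28·17 = 476 ≡ 12. So 17^3 ≡ 12 (mod 29).
Hence h⁻¹(17) = 12.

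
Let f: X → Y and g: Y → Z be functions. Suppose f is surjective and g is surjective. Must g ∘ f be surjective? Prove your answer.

surjective

Let c ∈ Z. Since g is surjective, there is b ∈ Y with g(b) = c. Since f is surjective, there is a ∈ X with f(a) = b.
Then (g ∘ f)(a) = g(b) = c. Hence g ∘ f is surjective.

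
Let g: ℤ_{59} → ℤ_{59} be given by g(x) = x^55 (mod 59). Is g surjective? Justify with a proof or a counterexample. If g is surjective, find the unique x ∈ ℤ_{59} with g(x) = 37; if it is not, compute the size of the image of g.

Since 59 is prime, the nonzero elements of ℤ_{59} form a cyclic group of order 58.
As gcd(55, 58) = 1, raising to the 55th power is a bijection on this group: if x_1^55 ≡ x_2^55 then (x_1x_2^{−1})^55 = 1, and the only element of order dividing gcd(55, 58) = 1 is 1, so x_1 = x_2.
With g(0) = 0 this makes g injective on all of ℤ_{59}, hence bijective (finite equal-size domain and codomain). In particular g is surjective.
Since g is surjective, we find the preimage of 37. The inverse of x ↦ x^55 on (ℤ_{59})^× is x ↦ x^19, because 55·19 = 1045 = 18·58 + 1 ≡ 1 (mod 58) and x^{58} = 1 for x ≠ 0 (Fermat). So g⁻¹(37) = 37^19 mod 59.
Repeated squaring mod 59: 37^1 ≡ 37, 37^2 ≡ 37² = 1369 ≡ 12, 37^4 ≡ 12² = 144 ≡ 26, 37^8 ≡ 26² = 676 ≡ 27, 37^16 ≡ 27² = 729 ≡ 21. Since 19 = 16 + 2 + 1, 37^19 ≡ 21·12·37: 21·12 = 252 ≡ 16, then 16·37 = 592 ≡ 2. So 37^19 ≡ 2 (mod 59).
Hence g⁻¹(37) = 2.

2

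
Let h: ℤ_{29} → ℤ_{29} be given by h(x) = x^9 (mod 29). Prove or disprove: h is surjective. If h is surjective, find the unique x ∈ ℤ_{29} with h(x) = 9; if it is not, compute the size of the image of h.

Since 29 is prime, the nonzero elements of ℤ_{29} form a cyclic group of order 28.
As gcd(9, 28) = 1, raising to the 9th power is a bijection on this group: if u^9 ≡ v^9 then (uv^{−1})^9 = 1, and the only element of order dividing gcd(9, 28) = 1 is 1, so u = v.
With h(0) = 0 this makes h injective on all of ℤ_{29}, hence bijective (finite equal-size domain and codomain). In particular h is surjective.
Since h is surjective, we find the preimage of 9. The inverse of x ↦ x^9 on (ℤ_{29})^× is x ↦ x^25, because 9·25 = 225 = 8·28 + 1 ≡ 1 (mod 28) and x^{28} = 1 for x ≠ 0 (Fermat). So h⁻¹(9) = 9^25 mod 29.
Repeated squaring mod 29: 9^1 ≡ 9, 9^2 ≡ 9² = 81 ≡ 23, 9^4 ≡ 23² = 529 ≡ 7, 9^8 ≡ 7² = 49 ≡ 20, 9^16 ≡ 20² = 400 ≡ 23. Since 25 = 16 + 8 + 1, 9^25 ≡ 23·20·9: 23·20 = 460 ≡ 25, then 25·9 = 225 ≡ 22. So 9^25 ≡ 22 (mod 29).
Hence h⁻¹(9) = 22.

22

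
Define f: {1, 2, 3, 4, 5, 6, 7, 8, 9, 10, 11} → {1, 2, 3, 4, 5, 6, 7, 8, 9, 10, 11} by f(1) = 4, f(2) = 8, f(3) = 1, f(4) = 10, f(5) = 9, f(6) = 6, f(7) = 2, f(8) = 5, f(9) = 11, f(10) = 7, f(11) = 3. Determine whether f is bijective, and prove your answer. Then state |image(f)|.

The values 4, 8, 1, 10, 9, 6, 2, 5, 11, 7, 3 are a permutation of {1, 2, 3, 4, 5, 6, 7, 8, 9, 10, 11}: each element appears exactly once.
So f is injective and surjective, hence bijective.
The image of f is {1, 2, 3, 4, 5, 6, 7, 8, 9, 10, 11}, which has 11 elements.

11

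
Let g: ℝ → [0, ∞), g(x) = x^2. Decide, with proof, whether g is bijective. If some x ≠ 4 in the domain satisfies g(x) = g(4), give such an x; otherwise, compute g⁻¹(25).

-4

g(4) = 16 = (−4)^2 = g(−4) (since 2 is even), with 4 ≠ −4. So g is not injective, hence not bijective.
For the follow-up, such an x exists: taking x = −4 ∈ ℝ gives g(−4) = 16 = g(4) with −4 ≠ 4.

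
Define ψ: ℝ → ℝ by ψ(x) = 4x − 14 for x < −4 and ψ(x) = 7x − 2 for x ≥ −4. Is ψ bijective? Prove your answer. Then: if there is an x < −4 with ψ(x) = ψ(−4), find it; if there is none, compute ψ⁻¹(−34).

-5

Both pieces are strictly increasing (slopes 4 and 7), so each is injective on its own interval.
The left piece maps (−∞, −4) onto (−∞, −30); the right piece maps [−4, ∞) onto [−30, ∞).
Since −30 = −30, the images partition ℝ: ψ is injective and surjective, hence bijective.
Because the two images are disjoint, no x < −4 has ψ(x) = ψ(−4), so we compute ψ⁻¹(−34): −34 lies in (−∞, −30), so solve 4x − 14 = −34: x = (−34 + 14)/4 = −5.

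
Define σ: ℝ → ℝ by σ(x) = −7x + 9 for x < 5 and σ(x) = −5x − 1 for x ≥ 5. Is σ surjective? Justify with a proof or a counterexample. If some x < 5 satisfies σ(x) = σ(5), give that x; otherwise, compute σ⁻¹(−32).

31/5

Both pieces are strictly decreasing (slopes −7 and −5), so each is injective on its own interval.
The left piece maps (−∞, 5) onto (−26, ∞); the right piece maps [5, ∞) onto (−∞, −26].
These images together cover ℝ, so σ is surjective.
Because the two images are disjoint, no x < 5 has σ(x) = σ(5), so we compute σ⁻¹(−32): −32 lies in (−∞, −26], so solve −5x − 1 = −32: x = (−32 + 1)/(−5) = 31/5.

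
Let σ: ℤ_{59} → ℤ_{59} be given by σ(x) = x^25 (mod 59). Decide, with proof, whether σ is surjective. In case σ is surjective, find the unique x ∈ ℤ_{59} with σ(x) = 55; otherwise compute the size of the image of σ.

18

Since 59 is prime, the nonzero elements of ℤ_{59} form a cyclic group of order 58.
As gcd(25, 58) = 1, raising to the 25th power is a bijection on this group: if a^25 ≡ b^25 then (ab^{−1})^25 = 1, and the only element of order dividing gcd(25, 58) = 1 is 1, so a = b.
With σ(0) = 0 this makes σ injective on all of ℤ_{59}, hence bijective (finite equal-size domain and codomain). In particular σ is surjective.
Since σ is surjective, we find the preimage of 55. The inverse of x ↦ x^25 on (ℤ_{59})^× is x ↦ x^7, because 25·7 = 175 = 3·58 + 1 ≡ 1 (mod 58) and x^{58} = 1 for x ≠ 0 (Fermat). So σ⁻¹(55) = 55^7 mod 59.
Repeated squaring mod 59: 55^1 ≡ 55, 55^2 ≡ 55² = 3025 ≡ 16, 55^4 ≡ 16² = 256 ≡ 20. Since 7 = 4 + 2 + 1, 55^7 ≡ 20·16·55: 20·16 = 320 ≡ 25, then 25·55 = 1375 ≡ 18. So 55^7 ≡ 18 (mod 59).
Hence σ⁻¹(55) = 18.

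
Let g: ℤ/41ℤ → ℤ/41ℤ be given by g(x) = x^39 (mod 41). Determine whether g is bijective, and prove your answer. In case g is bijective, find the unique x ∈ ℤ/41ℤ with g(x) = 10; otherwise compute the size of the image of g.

37

Since 41 is prime, the nonzero elements of ℤ/41ℤ form a cyclic group of order 40.
As gcd(39, 40) = 1, raising to the 39th power is a bijection on this group: if a^39 ≡ b^39 then (ab^{−1})^39 = 1, and the only element of order dividing gcd(39, 40) = 1 is 1, so a = b.
With g(0) = 0 this makes g injective on all of ℤ/41ℤ, hence bijective (finite equal-size domain and codomain). In particular g is bijective.
Since g is bijective, we find the preimage of 10. The inverse of x ↦ x^39 on (ℤ/41ℤ)^× is x ↦ x^39, because 39·39 = 1521 = 38·40 + 1 ≡ 1 (mod 40) and x^{40} = 1 for x ≠ 0 (Fermat). So g⁻¹(10) = 10^39 mod 41.
Repeated squaring mod 41: 10^1 ≡ 10, 10^2 ≡ 10² = 100 ≡ 18, 10^4 ≡ 18² = 324 ≡ 37, 10^8 ≡ 37² = 1369 ≡ 16, 10^16 ≡ 16² = 256 ≡ 10, 10^32 ≡ 10² = 100 ≡ 18. Since 39 = 32 + 4 + 2 + 1, 10^39 ≡ 18·37·18·10: 18·37 = 666 ≡ 10, then 10·18 = 180 ≡ 16, then 16·10 = 160 ≡ 37. So 10^39 ≡ 37 (mod 41).
Hence g⁻¹(10) = 37.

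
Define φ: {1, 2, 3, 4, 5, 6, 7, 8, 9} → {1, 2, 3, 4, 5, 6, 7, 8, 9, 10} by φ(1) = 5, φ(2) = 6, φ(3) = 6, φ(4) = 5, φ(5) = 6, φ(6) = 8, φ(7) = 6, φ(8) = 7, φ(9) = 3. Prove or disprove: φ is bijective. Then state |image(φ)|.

φ(2) = 6 = φ(3) with 2 ≠ 3, so φ is not injective, hence not bijective.
The image of φ is {3, 5, 6, 7, 8}, which has 5 elements.

5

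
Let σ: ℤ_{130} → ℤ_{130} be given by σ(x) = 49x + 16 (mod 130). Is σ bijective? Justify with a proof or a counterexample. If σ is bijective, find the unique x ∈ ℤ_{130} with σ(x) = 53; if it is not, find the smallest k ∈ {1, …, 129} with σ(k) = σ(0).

83

Suppose σ(s) = σ(t) in ℤ_{130}. Then 49s + 16 ≡ 49t + 16 (mod 130), so 49(s − t) ≡ 0 (mod 130).
Since gcd(49, 130) = 1, 49 is invertible modulo 130, so s − t ≡ 0 (mod 130), i.e. s = t.
We now compute 49⁻¹ mod 130 explicitly. Euclid's algorithm: 130 = 2·49 + 32, 49 = 1·32 + 17, 32 = 1·17 + 15, 17 = 1·15 + 2, 15 = 7·2 + 1; back-substituting gives 1 = 69·49 − 26·130, so 49⁻¹ ≡ 69 (mod 130).
Then y ↦ 69(y − 16) is a two-sided inverse to σ, so every y ∈ ℤ_{130} has a preimage.
Hence σ is bijective.
Since σ is bijective, we compute σ⁻¹(53): solve 49x + 16 ≡ 53 (mod 130), i.e. 49x ≡ 37 (mod 130).
Multiplying by 49⁻¹ = 69 gives x ≡ 69·37 = 2553 = 19·130 + 83 ≡ 83 (mod 130).
Check: σ(83) = 49·83 + 16 = 4083 = 31·130 + 53 ≡ 53 (mod 130).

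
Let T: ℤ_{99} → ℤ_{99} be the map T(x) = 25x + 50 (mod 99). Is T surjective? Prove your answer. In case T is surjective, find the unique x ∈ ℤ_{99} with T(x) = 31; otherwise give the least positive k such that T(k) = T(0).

23

Since gcd(25, 99) = 1, 25 is invertible modulo 99. Euclid's algorithm: 99 = 3·25 + 24, 25 = 1·24 + 1; back-substituting gives 1 = 4·25 − 1·99, so 25⁻¹ ≡ 4 (mod 99).
For any y ∈ ℤ_{99}, x = 4(y − 50) mod 99 satisfies T(x) = 25·4(y − 50) + 50 ≡ y (since 25·4 ≡ 1 mod 99). So every y has a preimage.
So T is surjective.
Since T is surjective, we compute T⁻¹(31): solve 25x + 50 ≡ 31 (mod 99), i.e. 25x ≡ 80 (mod 99).
Multiplying by 25⁻¹ = 4 gives x ≡ 4·80 = 320 = 3·99 + 23 ≡ 23 (mod 99).
Check: T(23) = 25·23 + 50 = 625 = 6·99 + 31 ≡ 31 (mod 99).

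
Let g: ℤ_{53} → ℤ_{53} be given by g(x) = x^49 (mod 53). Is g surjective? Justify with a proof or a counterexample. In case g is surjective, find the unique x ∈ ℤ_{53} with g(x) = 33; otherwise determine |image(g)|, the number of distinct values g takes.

Since 53 is prime, the nonzero elements of ℤ_{53} form a cyclic group of order 52.
As gcd(49, 52) = 1, raising to the 49th power is a bijection on this group: if x_1^49 ≡ x_2^49 then (x_1x_2^{−1})^49 = 1, and the only element of order dividing gcd(49, 52) = 1 is 1, so x_1 = x_2.
With g(0) = 0 this makes g injective on all of ℤ_{53}, hence bijective (finite equal-size domain and codomain). In particular g is surjective.
Since g is surjective, we find the preimage of 33. The inverse of x ↦ x^49 on (ℤ_{53})^× is x ↦ x^17, because 49·17 = 833 = 16·52 + 1 ≡ 1 (mod 52) and x^{52} = 1 for x ≠ 0 (Fermat). So g⁻¹(33) = 33^17 mod 53.
Repeated squaring mod 53: 33^1 ≡ 33, 33^2 ≡ 33² = 1089 ≡ 29, 33^4 ≡ 29² = 841 ≡ 46, 33^8 ≡ 46² = 2116 ≡ 49, 33^16 ≡ 49² = 2401 ≡ 16. Since 17 = 16 + 1, 33^17 ≡ 16·33: 16·33 = 528 ≡ 51. So 33^17 ≡ 51 (mod 53).
Hence g⁻¹(33) = 51.

51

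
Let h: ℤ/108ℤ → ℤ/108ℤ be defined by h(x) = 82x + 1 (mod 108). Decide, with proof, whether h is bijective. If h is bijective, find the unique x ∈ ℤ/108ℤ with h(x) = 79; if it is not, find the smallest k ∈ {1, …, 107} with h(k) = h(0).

We have gcd(82, 108) = 2 > 1. Taking u = 0 and v = 54: h(0) = 1 and h(54) = 82·54 + 1 = 4429 ≡ 1 (mod 108).
So h(0) = h(54) while 0 ≠ 54, therefore h is not injective, hence not bijective.
Since h is not bijective, we find the least positive k with h(k) = h(0): this means 82k ≡ 0 (mod 108), i.e. 108 ∣ 82k. Since gcd(82, 108) = 2, dividing through by 2 this holds exactly when 54 ∣ 41k, and as gcd(41, 54) = 1, exactly when 54 ∣ k.
The smallest positive such k is 54.

54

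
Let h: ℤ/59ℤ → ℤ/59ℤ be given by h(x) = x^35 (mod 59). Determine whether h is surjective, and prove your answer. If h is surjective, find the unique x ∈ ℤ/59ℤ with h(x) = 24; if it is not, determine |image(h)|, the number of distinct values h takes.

43

Since 59 is prime, the nonzero elements of ℤ/59ℤ form a cyclic group of order 58.
As gcd(35, 58) = 1, raising to the 35th power is a bijection on this group: if u^35 ≡ v^35 then (uv^{−1})^35 = 1, and the only element of order dividing gcd(35, 58) = 1 is 1, so u = v.
With h(0) = 0 this makes h injective on all of ℤ/59ℤ, hence bijective (finite equal-size domain and codomain). In particular h is surjective.
Since h is surjective, we find the preimage of 24. The inverse of x ↦ x^35 on (ℤ/59ℤ)^× is x ↦ x^5, because 35·5 = 175 = 3·58 + 1 ≡ 1 (mod 58) and x^{58} = 1 for x ≠ 0 (Fermat). So h⁻¹(24) = 24^5 mod 59.
Repeated squaring mod 59: 24^1 ≡ 24, 24^2 ≡ 24² = 576 ≡ 45, 24^4 ≡ 45² = 2025 ≡ 19. Since 5 = 4 + 1, 24^5 ≡ 19·24: 19·24 = 456 ≡ 43. So 24^5 ≡ 43 (mod 59).
Hence h⁻¹(24) = 43.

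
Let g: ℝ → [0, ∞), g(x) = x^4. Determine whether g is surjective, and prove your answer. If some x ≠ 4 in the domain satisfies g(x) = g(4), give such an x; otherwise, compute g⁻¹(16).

For any y ∈ [0, ∞), x = y^{1/4} ∈ ℝ satisfies x^4 = y, so g is surjective.
For the follow-up, such an x exists: taking x = −4 ∈ ℝ gives g(−4) = 256 = g(4) with −4 ≠ 4.

-4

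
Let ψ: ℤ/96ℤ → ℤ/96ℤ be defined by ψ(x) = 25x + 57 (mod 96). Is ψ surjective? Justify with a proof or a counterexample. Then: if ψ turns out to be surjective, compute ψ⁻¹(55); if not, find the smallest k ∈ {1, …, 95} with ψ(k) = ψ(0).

Since gcd(25, 96) = 1, 25 is invertible modulo 96. Euclid's algorithm: 96 = 3·25 + 21, 25 = 1·21 + 4, 21 = 5·4 + 1; back-substituting gives 1 = 73·25 − 19·96, so 25⁻¹ ≡ 73 (mod 96).
For any y ∈ ℤ/96ℤ, x = 73(y − 57) mod 96 satisfies ψ(x) = 25·73(y − 57) + 57 ≡ y (since 25·73 ≡ 1 mod 96). So every y has a preimage.
So ψ is surjective.
Since ψ is surjective, we find ψ⁻¹(55): we need 25x ≡ 55 − 57 ≡ 94 (mod 96). Using 25⁻¹ = 73: x ≡ 73·94 = 6862 = 71·96 + 46, so x = 46.
Check: ψ(46) = 25·46 + 57 = 1207 = 12·96 + 55 ≡ 55 (mod 96).

46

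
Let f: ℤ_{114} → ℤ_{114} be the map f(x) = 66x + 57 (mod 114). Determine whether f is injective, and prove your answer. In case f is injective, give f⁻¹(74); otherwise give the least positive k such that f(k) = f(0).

19

We have gcd(66, 114) = 6 > 1. Taking a = 0 and b = 19: f(0) = 57 and f(19) = 66·19 + 57 = 1311 ≡ 57 (mod 114).
So f(0) = f(19) while 0 ≠ 19, thus f is not injective.
Since f is not injective, we find the least positive k with f(k) = f(0): this means 66k ≡ 0 (mod 114), i.e. 114 ∣ 66k. Since gcd(66, 114) = 6, dividing through by 6 this holds exactly when 19 ∣ 11k, and as gcd(11, 19) = 1, exactly when 19 ∣ k.
The smallest positive such k is 19.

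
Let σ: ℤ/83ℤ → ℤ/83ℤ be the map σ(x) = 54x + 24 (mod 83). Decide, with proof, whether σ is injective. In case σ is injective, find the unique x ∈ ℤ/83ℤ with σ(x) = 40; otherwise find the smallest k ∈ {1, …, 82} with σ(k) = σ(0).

71

Suppose σ(x_1) = σ(x_2) in ℤ/83ℤ. Then 54x_1 + 24 ≡ 54x_2 + 24 (mod 83), thus 54(x_1 − x_2) ≡ 0 (mod 83).
Since gcd(54, 83) = 1, 54 is invertible modulo 83, therefore x_1 − x_2 ≡ 0 (mod 83), i.e. x_1 = x_2.
Hence σ is injective.
We now compute 54⁻¹ mod 83 explicitly. Euclid's algorithm: 83 = 1·54 + 29, 54 = 1·29 + 25, 29 = 1·25 + 4, 25 = 6·4 + 1; back-substituting gives 1 = 20·54 − 13·83, so 54⁻¹ ≡ 20 (mod 83).
Since σ is injective, we find σ⁻¹(40): we need 54x ≡ 40 − 24 ≡ 16 (mod 83). Using 54⁻¹ = 20: x ≡ 20·16 = 320 = 3·83 + 71, so x = 71.
Check: σ(71) = 54·71 + 24 = 3858 = 46·83 + 40 ≡ 40 (mod 83).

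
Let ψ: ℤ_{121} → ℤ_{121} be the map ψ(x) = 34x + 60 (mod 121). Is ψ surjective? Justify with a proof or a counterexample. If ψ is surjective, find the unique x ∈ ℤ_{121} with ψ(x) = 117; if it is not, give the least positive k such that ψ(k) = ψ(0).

Recall that ψ is surjective if every y in the codomain equals ψ(x) for some x in the domain.
Since gcd(34, 121) = 1, 34 is invertible modulo 121. Euclid's algorithm: 121 = 3·34 + 19, 34 = 1·19 + 15, 19 = 1·15 + 4, 15 = 3·4 + 3, 4 = 1·3 + 1; back-substituting gives 1 = 89·34 − 25·121, so 34⁻¹ ≡ 89 (mod 121).
For any y ∈ ℤ_{121}, x = 89(y − 60) mod 121 satisfies ψ(x) = 34·89(y − 60) + 60 ≡ y (since 34·89 ≡ 1 mod 121). So every y has a preimage.
Thus ψ is surjective.
Since ψ is surjective, we find ψ⁻¹(117): we need 34x ≡ 117 − 60 ≡ 57 (mod 121). Using 34⁻¹ = 89: x ≡ 89·57 = 5073 = 41·121 + 112, so x = 112.
Check: ψ(112) = 34·112 + 60 = 3868 = 31·121 + 117 ≡ 117 (mod 121).

112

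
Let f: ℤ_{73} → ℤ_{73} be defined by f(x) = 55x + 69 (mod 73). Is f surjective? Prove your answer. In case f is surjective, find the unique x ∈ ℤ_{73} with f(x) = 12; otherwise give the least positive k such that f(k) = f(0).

Recall that surjectivity means every element of the codomain has a preimage under f.
Since gcd(55, 73) = 1, 55 is invertible modulo 73. Euclid's algorithm: 73 = 1·55 + 18, 55 = 3·18 + 1; back-substituting gives 1 = 4·55 − 3·73, so 55⁻¹ ≡ 4 (mod 73).
Then y ↦ 4(y − 69) is a two-sided inverse to f, so every y ∈ ℤ_{73} has a preimage.
So f is surjective.
Since f is surjective, we find f⁻¹(12): we need 55x ≡ 12 − 69 ≡ 16 (mod 73). Using 55⁻¹ = 4: x ≡ 4·16 = 64, so x = 64.
Check: f(64) = 55·64 + 69 = 3589 = 49·73 + 12 ≡ 12 (mod 73).

64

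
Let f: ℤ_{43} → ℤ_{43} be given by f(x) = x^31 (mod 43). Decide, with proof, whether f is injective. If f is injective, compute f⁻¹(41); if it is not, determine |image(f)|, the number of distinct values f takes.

Since 43 is prime, the nonzero elements of ℤ_{43} form a cyclic group of order 42.
As gcd(31, 42) = 1, raising to the 31st power is a bijection on this group: if s^31 ≡ t^31 then (st^{−1})^31 = 1, and the only element of order dividing gcd(31, 42) = 1 is 1, so s = t.
With f(0) = 0 this makes f injective on all of ℤ_{43}, hence bijective (finite equal-size domain and codomain). In particular f is injective.
Since f is injective, we find the preimage of 41. The inverse of x ↦ x^31 on (ℤ_{43})^× is x ↦ x^19, because 31·19 = 589 = 14·42 + 1 ≡ 1 (mod 42) and x^{42} = 1 for x ≠ 0 (Fermat). So f⁻¹(41) = 41^19 mod 43.
Repeated squaring mod 43: 41^1 ≡ 41, 41^2 ≡ 41² = 1681 ≡ 4, 41^4 ≡ 4² = 16, 41^8 ≡ 16² = 256 ≡ 41, 41^16 ≡ 41² = 1681 ≡ 4. Since 19 = 16 + 2 + 1, 41^19 ≡ 4·4·41: 4·4 = 16, then 16·41 = 656 ≡ 11. So 41^19 ≡ 11 (mod 43).
Hence f⁻¹(41) = 11.

11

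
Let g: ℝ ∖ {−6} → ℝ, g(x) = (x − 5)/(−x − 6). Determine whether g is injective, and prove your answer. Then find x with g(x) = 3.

Suppose g(a) = g(b). Cross-multiplying: (a − 5)(−b − 6) = (b − 5)(−a − 6).
Expanding both sides and cancelling the symmetric terms leaves −11·(a − b) = 0. Since −11 ≠ 0, a = b. Therefore g is injective.
Solving g(x) = 3: cross-multiplying gives x − 5 = 3(−x − 6), which rearranges to 4x = −13, so x = −13/4.

-13/4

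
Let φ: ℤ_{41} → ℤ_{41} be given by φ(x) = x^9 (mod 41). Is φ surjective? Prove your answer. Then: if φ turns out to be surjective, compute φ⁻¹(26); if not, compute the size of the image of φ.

17

Since 41 is prime, the nonzero elements of ℤ_{41} form a cyclic group of order 40.
As gcd(9, 40) = 1, raising to the 9th power is a bijection on this group: if a^9 ≡ b^9 then (ab^{−1})^9 = 1, and the only element of order dividing gcd(9, 40) = 1 is 1, so a = b.
With φ(0) = 0 this makes φ injective on all of ℤ_{41}, hence bijective (finite equal-size domain and codomain). In particular φ is surjective.
Since φ is surjective, we find the preimage of 26. The inverse of x ↦ x^9 on (ℤ_{41})^× is x ↦ x^9, because 9·9 = 81 = 2·40 + 1 ≡ 1 (mod 40) and x^{40} = 1 for x ≠ 0 (Fermat). So φ⁻¹(26) = 26^9 mod 41.
Repeated squaring mod 41: 26^1 ≡ 26, 26^2 ≡ 26² = 676 ≡ 20, 26^4 ≡ 20² = 400 ≡ 31, 26^8 ≡ 31² = 961 ≡ 18. Since 9 = 8 + 1, 26^9 ≡ 18·26: 18·26 = 468 ≡ 17. So 26^9 ≡ 17 (mod 41).
Hence φ⁻¹(26) = 17.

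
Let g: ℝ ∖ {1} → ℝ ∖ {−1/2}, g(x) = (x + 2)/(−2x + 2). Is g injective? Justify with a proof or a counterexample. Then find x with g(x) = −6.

14/11

Suppose g(a) = g(b). Cross-multiplying: (a + 2)(−2b + 2) = (b + 2)(−2a + 2).
Expanding both sides and cancelling the symmetric terms leaves 6·(a − b) = 0. Since 6 ≠ 0, a = b. Thus g is injective.
Solving g(x) = −6: cross-multiplying gives x + 2 = −6(−2x + 2), which rearranges to −11x = −14, so x = 14/11.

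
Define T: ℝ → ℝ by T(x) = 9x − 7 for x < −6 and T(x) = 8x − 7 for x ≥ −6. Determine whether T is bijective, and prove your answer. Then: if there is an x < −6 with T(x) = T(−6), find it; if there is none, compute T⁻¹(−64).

-19/3

Both pieces are strictly increasing (slopes 9 and 8), so each is injective on its own interval.
The left piece maps (−∞, −6) onto (−∞, −61); the right piece maps [−6, ∞) onto [−55, ∞).
The images leave a gap (−61 has no preimage), so T is not surjective, hence not bijective.
Because the two images are disjoint, no x < −6 has T(x) = T(−6), so we compute T⁻¹(−64): −64 lies in (−∞, −61), so solve 9x − 7 = −64: x = (−64 + 7)/9 = −19/3.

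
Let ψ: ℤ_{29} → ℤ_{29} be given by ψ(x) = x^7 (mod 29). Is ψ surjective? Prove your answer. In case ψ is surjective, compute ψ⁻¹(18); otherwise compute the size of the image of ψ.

5

ψ(2): Repeated squaring mod 29: 2^1 ≡ 2, 2^2 ≡ 2² = 4, 2^4 ≡ 4² = 16. Since 7 = 4 + 2 + 1, 2^7 ≡ 16·4·2: 16·4 = 64 ≡ 6, then 6·2 = 12. So 2^7 ≡ 12 (mod 29).
ψ(3): Repeated squaring mod 29: 3^1 ≡ 3, 3^2 ≡ 3² = 9, 3^4 ≡ 9² = 81 ≡ 23. Since 7 = 4 + 2 + 1, 3^7 ≡ 23·9·3: 23·9 = 207 ≡ 4, then 4·3 = 12. So 3^7 ≡ 12 (mod 29).
So ψ(2) = ψ(3) = 12 while 2 ≠ 3, so ψ is not injective.
A non-injective map from the 29-element set ℤ_{29} to itself takes at most 28 distinct values, so it cannot be surjective. Hence ψ is not surjective.
Since ψ is not surjective, we determine |image(ψ)|. Computing x^7 mod 29 for each x (by repeated squaring, reducing mod 29 at every step), the values ψ(0), ψ(1), …, ψ(28) are: 0, 1, 12, 12, 28, 28, 28, 1, 17, 28, 17, 12, 17, 28, 12, 17, 1, 12, 17, 12, 1, 12, 28, 1, 1, 1, 17, 17, 28.
The distinct values are {0, 1, 12, 17, 28}; there are 5 of them.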